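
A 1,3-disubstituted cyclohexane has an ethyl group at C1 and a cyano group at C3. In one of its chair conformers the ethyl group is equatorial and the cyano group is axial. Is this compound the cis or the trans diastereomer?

trans

C1 and C3 have the same parity, so their axial bonds point in the same direction.
With same-parity carbons, two substituents on the same face are both axial or both equatorial; opposite faces give one of each.
Here the groups are equatorial/axial → opposite face → trans.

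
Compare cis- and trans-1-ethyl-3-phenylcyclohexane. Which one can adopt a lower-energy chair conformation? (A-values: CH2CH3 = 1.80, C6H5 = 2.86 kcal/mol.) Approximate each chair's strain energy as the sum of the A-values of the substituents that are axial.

At 1,3 positions (parity same): cis → (e,e or a,a); trans → (a,e or e,a).
Best chair for cis: E = 0.00 kcal/mol; best chair for trans: E = 1.80 kcal/mol.
The cis isomer is lower by 1.80 kcal/mol.

cis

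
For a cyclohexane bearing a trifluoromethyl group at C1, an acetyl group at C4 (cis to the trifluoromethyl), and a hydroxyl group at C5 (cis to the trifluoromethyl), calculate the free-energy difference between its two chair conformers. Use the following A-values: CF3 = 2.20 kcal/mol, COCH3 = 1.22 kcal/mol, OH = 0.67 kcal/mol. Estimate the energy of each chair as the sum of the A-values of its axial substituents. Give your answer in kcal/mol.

1.65 kcal/mol

Chair I (trifluoromethyl axial, acetyl equatorial, hydroxyl axial): E = 2.87 kcal/mol.
Chair II (trifluoromethyl equatorial, acetyl axial, hydroxyl equatorial): E = 1.22 kcal/mol.
ΔE = 2.87 − 1.22 = 1.65 kcal/mol; chair II is more stable.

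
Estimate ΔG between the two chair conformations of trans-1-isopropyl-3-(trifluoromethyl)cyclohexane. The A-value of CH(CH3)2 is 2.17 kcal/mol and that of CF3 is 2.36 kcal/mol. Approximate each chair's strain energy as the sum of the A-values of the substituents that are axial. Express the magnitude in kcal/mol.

C1 and C3 have the same parity, so for the trans isomer the two substituents are one axial and one equatorial in each chair.
Chair I (isopropyl axial, trifluoromethyl equatorial): E = 2.17 kcal/mol.
Chair II (isopropyl equatorial, trifluoromethyl axial): E = 2.36 kcal/mol.
ΔE = 2.36 − 2.17 = 0.19 kcal/mol; chair I is more stable.

0.19 kcal/mol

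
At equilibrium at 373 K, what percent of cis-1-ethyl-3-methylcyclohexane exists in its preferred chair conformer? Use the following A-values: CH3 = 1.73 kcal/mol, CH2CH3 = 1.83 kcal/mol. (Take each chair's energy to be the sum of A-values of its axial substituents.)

99.2%

C1 and C3 have the same parity, so for the cis isomer the two substituents are e,e in one chair and a,a in the other.
Chair I (methyl axial, ethyl axial): E = 3.56 kcal/mol; chair II (methyl equatorial, ethyl equatorial): E = 0.00 kcal/mol.
ΔG = 3.56 kcal/mol between the two chairs.
K = exp(ΔG/RT) with R = 1.987×10⁻³ kcal mol⁻¹ K⁻¹ and T = 373 K gives K ≈ 122.
Fraction in the lower-energy chair = K/(K+1) = 99.2%.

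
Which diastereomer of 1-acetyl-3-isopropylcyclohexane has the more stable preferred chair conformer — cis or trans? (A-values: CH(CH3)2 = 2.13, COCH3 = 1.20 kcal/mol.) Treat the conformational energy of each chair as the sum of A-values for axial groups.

At 1,3 positions (parity same): cis → (e,e or a,a); trans → (a,e or e,a).
Best chair for cis: E = 0.00 kcal/mol; best chair for trans: E = 1.20 kcal/mol.
The cis isomer is lower by 1.20 kcal/mol.

cis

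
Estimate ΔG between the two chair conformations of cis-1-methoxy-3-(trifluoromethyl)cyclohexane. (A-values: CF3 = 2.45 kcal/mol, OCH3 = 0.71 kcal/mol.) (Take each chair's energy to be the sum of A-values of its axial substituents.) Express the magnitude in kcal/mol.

3.16 kcal/mol

C1 and C3 have the same parity, so for the cis isomer the two substituents are e,e in one chair and a,a in the other.
Chair I (trifluoromethyl axial, methoxy axial): E = 3.16 kcal/mol.
Chair II (trifluoromethyl equatorial, methoxy equatorial): E = 0.00 kcal/mol.
ΔE = 3.16 − 0.00 = 3.16 kcal/mol; chair II is more stable.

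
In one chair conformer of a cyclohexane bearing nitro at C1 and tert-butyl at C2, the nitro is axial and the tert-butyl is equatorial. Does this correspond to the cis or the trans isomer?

C1 and C2 have opposite parity, so their axial bonds point in opposite directions.
With opposite-parity carbons, two substituents on the same face are one axial and one equatorial; opposite faces give both axial or both equatorial.
Here the groups are axial/equatorial → same face → cis.

cis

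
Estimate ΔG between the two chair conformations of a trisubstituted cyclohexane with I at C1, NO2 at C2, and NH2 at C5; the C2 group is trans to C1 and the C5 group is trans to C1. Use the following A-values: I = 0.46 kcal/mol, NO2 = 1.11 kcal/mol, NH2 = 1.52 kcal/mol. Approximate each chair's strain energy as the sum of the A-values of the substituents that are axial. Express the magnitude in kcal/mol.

0.05 kcal/mol

Chair I (iodo axial, nitro axial, amino equatorial): E = 1.57 kcal/mol.
Chair II (iodo equatorial, nitro equatorial, amino axial): E = 1.52 kcal/mol.
ΔE = 1.57 − 1.52 = 0.05 kcal/mol; chair II is more stable.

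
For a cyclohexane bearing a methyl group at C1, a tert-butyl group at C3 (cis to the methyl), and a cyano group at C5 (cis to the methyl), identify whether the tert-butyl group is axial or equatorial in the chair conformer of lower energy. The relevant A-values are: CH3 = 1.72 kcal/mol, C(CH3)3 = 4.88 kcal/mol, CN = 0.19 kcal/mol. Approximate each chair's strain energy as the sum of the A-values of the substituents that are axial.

equatorial

Chair I (methyl axial, tert-butyl axial, cyano axial): E = 6.79 kcal/mol.
Chair II (methyl equatorial, tert-butyl equatorial, cyano equatorial): E = 0.00 kcal/mol.
Chair II is the more stable (lower-energy) conformer, and in that chair the tert-butyl group is equatorial.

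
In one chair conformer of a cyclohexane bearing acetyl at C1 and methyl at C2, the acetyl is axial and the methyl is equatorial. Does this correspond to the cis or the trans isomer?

cis

C1 and C2 have opposite parity, so their axial bonds point in opposite directions.
With opposite-parity carbons, two substituents on the same face are one axial and one equatorial; opposite faces give both axial or both equatorial.
Here the groups are axial/equatorial → same face → cis.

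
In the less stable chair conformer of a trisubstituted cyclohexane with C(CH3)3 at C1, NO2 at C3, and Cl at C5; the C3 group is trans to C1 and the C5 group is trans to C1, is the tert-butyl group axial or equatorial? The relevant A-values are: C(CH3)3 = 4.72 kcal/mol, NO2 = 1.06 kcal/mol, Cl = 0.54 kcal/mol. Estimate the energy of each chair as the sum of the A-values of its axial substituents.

Chair I (tert-butyl axial, nitro equatorial, chloro equatorial): E = 4.72 kcal/mol.
Chair II (tert-butyl equatorial, nitro axial, chloro axial): E = 1.60 kcal/mol.
Chair I is the less stable (higher-energy) conformer, and in that chair the tert-butyl group is axial.

axial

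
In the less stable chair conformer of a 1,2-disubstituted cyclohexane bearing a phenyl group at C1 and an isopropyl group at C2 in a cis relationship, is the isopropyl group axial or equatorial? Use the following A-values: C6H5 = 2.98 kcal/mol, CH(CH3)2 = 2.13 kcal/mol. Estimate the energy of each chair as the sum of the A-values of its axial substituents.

equatorial

C1 and C2 have opposite parity, so for the cis isomer the two substituents are one axial and one equatorial in each chair.
Chair I (phenyl axial, isopropyl equatorial): E = 2.98 kcal/mol.
Chair II (phenyl equatorial, isopropyl axial): E = 2.13 kcal/mol.
Chair I is the less stable (higher-energy) conformer, and in that chair the isopropyl group is equatorial.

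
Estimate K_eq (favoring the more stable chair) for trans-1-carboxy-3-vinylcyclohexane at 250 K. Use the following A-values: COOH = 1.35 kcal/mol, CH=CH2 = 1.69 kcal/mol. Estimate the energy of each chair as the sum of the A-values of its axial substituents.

C1 and C3 have the same parity, so for the trans isomer the two substituents are one axial and one equatorial in each chair.
Chair I (carboxyl axial, vinyl equatorial): E = 1.35 kcal/mol; chair II (carboxyl equatorial, vinyl axial): E = 1.69 kcal/mol.
ΔG = 0.34 kcal/mol between the two chairs.
K = exp(ΔG/RT) with R = 1.987×10⁻³ kcal mol⁻¹ K⁻¹ and T = 250 K gives K ≈ 1.98.

K ≈ 1.98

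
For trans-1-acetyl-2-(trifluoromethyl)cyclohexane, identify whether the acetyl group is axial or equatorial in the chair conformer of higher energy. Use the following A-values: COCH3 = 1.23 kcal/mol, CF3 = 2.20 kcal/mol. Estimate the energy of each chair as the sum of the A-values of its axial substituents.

axial

C1 and C2 have opposite parity, so for the trans isomer the two substituents are e,e in one chair and a,a in the other.
Chair I (acetyl axial, trifluoromethyl axial): E = 3.43 kcal/mol.
Chair II (acetyl equatorial, trifluoromethyl equatorial): E = 0.00 kcal/mol.
Chair I is the less stable (higher-energy) conformer, and in that chair the acetyl group is axial.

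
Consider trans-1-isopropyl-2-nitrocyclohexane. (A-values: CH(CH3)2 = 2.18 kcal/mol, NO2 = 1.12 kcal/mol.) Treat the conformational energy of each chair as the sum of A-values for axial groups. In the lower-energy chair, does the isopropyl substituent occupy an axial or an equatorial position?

C1 and C2 have opposite parity, so for the trans isomer the two substituents are e,e in one chair and a,a in the other.
Chair I (isopropyl axial, nitro axial): E = 3.30 kcal/mol.
Chair II (isopropyl equatorial, nitro equatorial): E = 0.00 kcal/mol.
Chair II is the more stable (lower-energy) conformer, and in that chair the isopropyl group is equatorial.

equatorial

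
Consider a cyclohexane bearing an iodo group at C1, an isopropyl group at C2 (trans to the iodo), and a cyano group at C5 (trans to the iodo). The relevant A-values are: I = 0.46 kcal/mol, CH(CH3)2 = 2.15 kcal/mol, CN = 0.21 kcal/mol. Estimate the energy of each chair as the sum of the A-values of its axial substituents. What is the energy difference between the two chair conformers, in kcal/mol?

Chair I (iodo axial, isopropyl axial, cyano equatorial): E = 2.61 kcal/mol.
Chair II (iodo equatorial, isopropyl equatorial, cyano axial): E = 0.21 kcal/mol.
ΔE = 2.61 − 0.21 = 2.40 kcal/mol; chair II is more stable.

2.40 kcal/mol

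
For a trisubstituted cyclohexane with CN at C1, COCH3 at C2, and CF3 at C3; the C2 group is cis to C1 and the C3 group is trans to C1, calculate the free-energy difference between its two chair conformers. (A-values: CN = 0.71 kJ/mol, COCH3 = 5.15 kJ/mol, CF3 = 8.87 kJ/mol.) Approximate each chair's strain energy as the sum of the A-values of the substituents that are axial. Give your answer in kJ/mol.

Chair I (cyano axial, acetyl equatorial, trifluoromethyl equatorial): E = 0.71 kJ/mol.
Chair II (cyano equatorial, acetyl axial, trifluoromethyl axial): E = 14.02 kJ/mol.
ΔE = 14.02 − 0.71 = 13.31 kJ/mol; chair I is more stable.

13.31 kJ/mol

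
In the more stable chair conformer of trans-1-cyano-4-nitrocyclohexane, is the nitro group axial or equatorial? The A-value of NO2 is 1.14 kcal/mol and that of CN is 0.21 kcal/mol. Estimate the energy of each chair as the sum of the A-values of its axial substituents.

equatorial

C1 and C4 have opposite parity, so for the trans isomer the two substituents are e,e in one chair and a,a in the other.
Chair I (nitro axial, cyano axial): E = 1.35 kcal/mol.
Chair II (nitro equatorial, cyano equatorial): E = 0.00 kcal/mol.
Chair II is the more stable (lower-energy) conformer, and in that chair the nitro group is equatorial.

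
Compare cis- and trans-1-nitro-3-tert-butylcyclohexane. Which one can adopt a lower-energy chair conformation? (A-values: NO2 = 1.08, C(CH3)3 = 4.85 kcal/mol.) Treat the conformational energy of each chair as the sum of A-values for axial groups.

At 1,3 positions (parity same): cis → (e,e or a,a); trans → (a,e or e,a).
Best chair for cis: E = 0.00 kcal/mol; best chair for trans: E = 1.08 kcal/mol.
The cis isomer is lower by 1.08 kcal/mol.

cis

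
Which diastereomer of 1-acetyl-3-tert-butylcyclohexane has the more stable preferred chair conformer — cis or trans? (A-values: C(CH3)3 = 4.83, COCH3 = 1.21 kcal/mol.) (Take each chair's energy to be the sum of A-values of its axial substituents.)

cis

At 1,3 positions (parity same): cis → (e,e or a,a); trans → (a,e or e,a).
Best chair for cis: E = 0.00 kcal/mol; best chair for trans: E = 1.21 kcal/mol.
The cis isomer is lower by 1.21 kcal/mol.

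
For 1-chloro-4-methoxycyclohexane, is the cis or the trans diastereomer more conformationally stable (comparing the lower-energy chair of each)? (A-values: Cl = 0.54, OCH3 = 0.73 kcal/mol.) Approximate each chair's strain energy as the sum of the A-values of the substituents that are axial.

At 1,4 positions (parity opposite): cis → (a,e or e,a); trans → (e,e or a,a).
Best chair for cis: E = 0.54 kcal/mol; best chair for trans: E = 0.00 kcal/mol.
The trans isomer is lower by 0.54 kcal/mol.

trans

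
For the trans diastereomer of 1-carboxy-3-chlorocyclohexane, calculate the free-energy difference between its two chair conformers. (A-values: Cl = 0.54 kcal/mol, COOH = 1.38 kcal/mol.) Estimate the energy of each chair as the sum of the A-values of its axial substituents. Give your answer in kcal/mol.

C1 and C3 have the same parity, so for the trans isomer the two substituents are one axial and one equatorial in each chair.
Chair I (chloro axial, carboxyl equatorial): E = 0.54 kcal/mol.
Chair II (chloro equatorial, carboxyl axial): E = 1.38 kcal/mol.
ΔE = 1.38 − 0.54 = 0.84 kcal/mol; chair I is more stable.

0.84 kcal/mol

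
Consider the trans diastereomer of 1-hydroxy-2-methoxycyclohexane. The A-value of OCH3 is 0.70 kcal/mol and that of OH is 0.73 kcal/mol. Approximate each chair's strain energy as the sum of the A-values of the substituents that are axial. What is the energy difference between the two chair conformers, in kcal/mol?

1.43 kcal/mol

C1 and C2 have opposite parity, so for the trans isomer the two substituents are e,e in one chair and a,a in the other.
Chair I (methoxy axial, hydroxyl axial): E = 1.43 kcal/mol.
Chair II (methoxy equatorial, hydroxyl equatorial): E = 0.00 kcal/mol.
ΔE = 1.43 − 0.00 = 1.43 kcal/mol; chair II is more stable.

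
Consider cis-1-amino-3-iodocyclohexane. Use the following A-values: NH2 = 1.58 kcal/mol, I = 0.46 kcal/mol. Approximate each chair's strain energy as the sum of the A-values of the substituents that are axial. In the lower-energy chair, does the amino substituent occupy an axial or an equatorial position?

C1 and C3 have the same parity, so for the cis isomer the two substituents are e,e in one chair and a,a in the other.
Chair I (amino axial, iodo axial): E = 2.04 kcal/mol.
Chair II (amino equatorial, iodo equatorial): E = 0.00 kcal/mol.
Chair II is the more stable (lower-energy) conformer, and in that chair the amino group is equatorial.

equatorial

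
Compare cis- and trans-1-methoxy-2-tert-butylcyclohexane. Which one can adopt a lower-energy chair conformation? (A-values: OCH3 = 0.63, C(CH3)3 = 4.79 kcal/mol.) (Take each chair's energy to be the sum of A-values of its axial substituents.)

At 1,2 positions (parity opposite): cis → (a,e or e,a); trans → (e,e or a,a).
Best chair for cis: E = 0.63 kcal/mol; best chair for trans: E = 0.00 kcal/mol.
The trans isomer is lower by 0.63 kcal/mol.

trans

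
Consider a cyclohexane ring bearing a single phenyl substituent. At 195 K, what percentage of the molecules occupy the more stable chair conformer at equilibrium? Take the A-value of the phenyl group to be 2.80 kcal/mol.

99.9%

One chair has the phenyl group axial (E = 2.80 kcal/mol) and the other has it equatorial (E = 0).
ΔG = 2.80 kcal/mol between the two chairs.
K = exp(ΔG/RT) with R = 1.987×10⁻³ kcal mol⁻¹ K⁻¹ and T = 195 K gives K ≈ 1.38e+03.
Fraction in the lower-energy chair = K/(K+1) = 99.9%.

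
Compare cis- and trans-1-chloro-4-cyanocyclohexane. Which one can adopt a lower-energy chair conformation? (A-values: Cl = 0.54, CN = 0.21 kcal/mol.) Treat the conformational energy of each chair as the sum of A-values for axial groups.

At 1,4 positions (parity opposite): cis → (a,e or e,a); trans → (e,e or a,a).
Best chair for cis: E = 0.21 kcal/mol; best chair for trans: E = 0.00 kcal/mol.
The trans isomer is lower by 0.21 kcal/mol.

trans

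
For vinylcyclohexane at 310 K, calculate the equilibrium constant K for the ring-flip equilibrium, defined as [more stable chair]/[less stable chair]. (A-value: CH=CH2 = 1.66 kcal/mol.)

K ≈ 14.8

One chair has the vinyl group axial (E = 1.66 kcal/mol) and the other has it equatorial (E = 0).
ΔG = 1.66 kcal/mol between the two chairs.
K = exp(ΔG/RT) with R = 1.987×10⁻³ kcal mol⁻¹ K⁻¹ and T = 310 K gives K ≈ 14.8.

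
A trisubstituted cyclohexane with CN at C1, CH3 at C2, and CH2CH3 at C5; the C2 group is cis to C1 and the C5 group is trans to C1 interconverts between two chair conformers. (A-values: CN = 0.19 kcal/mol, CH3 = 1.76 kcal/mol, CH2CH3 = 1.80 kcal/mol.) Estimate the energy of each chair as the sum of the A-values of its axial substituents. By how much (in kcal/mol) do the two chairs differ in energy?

Chair I (cyano axial, methyl equatorial, ethyl equatorial): E = 0.19 kcal/mol.
Chair II (cyano equatorial, methyl axial, ethyl axial): E = 3.56 kcal/mol.
ΔE = 3.56 − 0.19 = 3.37 kcal/mol; chair I is more stable.

3.37 kcal/mol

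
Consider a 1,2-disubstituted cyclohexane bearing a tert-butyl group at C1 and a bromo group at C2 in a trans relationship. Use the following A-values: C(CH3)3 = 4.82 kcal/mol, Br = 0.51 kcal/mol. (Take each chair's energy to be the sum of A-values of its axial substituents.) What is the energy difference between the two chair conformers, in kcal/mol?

C1 and C2 have opposite parity, so for the trans isomer the two substituents are e,e in one chair and a,a in the other.
Chair I (tert-butyl axial, bromo axial): E = 5.33 kcal/mol.
Chair II (tert-butyl equatorial, bromo equatorial): E = 0.00 kcal/mol.
ΔE = 5.33 − 0.00 = 5.33 kcal/mol; chair II is more stable.

5.33 kcal/mol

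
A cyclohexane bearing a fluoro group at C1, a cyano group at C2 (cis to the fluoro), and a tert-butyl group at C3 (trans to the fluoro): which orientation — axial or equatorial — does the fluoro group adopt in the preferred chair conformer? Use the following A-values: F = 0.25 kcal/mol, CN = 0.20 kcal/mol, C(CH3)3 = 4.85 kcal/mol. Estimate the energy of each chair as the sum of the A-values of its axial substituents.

Chair I (fluoro axial, cyano equatorial, tert-butyl equatorial): E = 0.25 kcal/mol.
Chair II (fluoro equatorial, cyano axial, tert-butyl axial): E = 5.05 kcal/mol.
Chair I is the more stable (lower-energy) conformer, and in that chair the fluoro group is axial.

axial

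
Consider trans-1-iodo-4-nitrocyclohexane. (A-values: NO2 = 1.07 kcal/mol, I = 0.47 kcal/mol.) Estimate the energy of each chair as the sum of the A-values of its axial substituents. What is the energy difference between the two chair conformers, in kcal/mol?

1.54 kcal/mol

C1 and C4 have opposite parity, so for the trans isomer the two substituents are e,e in one chair and a,a in the other.
Chair I (nitro axial, iodo axial): E = 1.54 kcal/mol.
Chair II (nitro equatorial, iodo equatorial): E = 0.00 kcal/mol.
ΔE = 1.54 − 0.00 = 1.54 kcal/mol; chair II is more stable.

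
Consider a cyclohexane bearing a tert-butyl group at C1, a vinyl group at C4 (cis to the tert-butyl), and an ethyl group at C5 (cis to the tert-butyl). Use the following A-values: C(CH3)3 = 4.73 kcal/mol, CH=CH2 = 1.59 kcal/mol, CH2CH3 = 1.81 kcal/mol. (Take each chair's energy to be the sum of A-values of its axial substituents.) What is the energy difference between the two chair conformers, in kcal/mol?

Chair I (tert-butyl axial, vinyl equatorial, ethyl axial): E = 6.54 kcal/mol.
Chair II (tert-butyl equatorial, vinyl axial, ethyl equatorial): E = 1.59 kcal/mol.
ΔE = 6.54 − 1.59 = 4.95 kcal/mol; chair II is more stable.

4.95 kcal/mol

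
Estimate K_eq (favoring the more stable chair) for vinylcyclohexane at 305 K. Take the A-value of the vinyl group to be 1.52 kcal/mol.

One chair has the vinyl group axial (E = 1.52 kcal/mol) and the other has it equatorial (E = 0).
ΔG = 1.52 kcal/mol between the two chairs.
K = exp(ΔG/RT) with R = 1.987×10⁻³ kcal mol⁻¹ K⁻¹ and T = 305 K gives K ≈ 12.3.

K ≈ 12.3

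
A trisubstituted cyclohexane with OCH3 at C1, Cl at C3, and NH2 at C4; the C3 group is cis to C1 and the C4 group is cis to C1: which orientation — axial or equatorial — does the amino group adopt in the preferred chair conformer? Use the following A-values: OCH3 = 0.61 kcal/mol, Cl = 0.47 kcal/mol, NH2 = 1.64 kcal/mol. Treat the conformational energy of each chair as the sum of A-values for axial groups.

equatorial

Chair I (methoxy axial, chloro axial, amino equatorial): E = 1.08 kcal/mol.
Chair II (methoxy equatorial, chloro equatorial, amino axial): E = 1.64 kcal/mol.
Chair I is the more stable (lower-energy) conformer, and in that chair the amino group is equatorial.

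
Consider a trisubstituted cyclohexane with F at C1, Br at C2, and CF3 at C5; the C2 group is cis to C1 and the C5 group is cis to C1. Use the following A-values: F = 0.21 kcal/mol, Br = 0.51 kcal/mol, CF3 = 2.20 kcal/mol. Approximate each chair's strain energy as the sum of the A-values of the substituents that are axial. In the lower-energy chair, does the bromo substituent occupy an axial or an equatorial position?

Chair I (fluoro axial, bromo equatorial, trifluoromethyl axial): E = 2.41 kcal/mol.
Chair II (fluoro equatorial, bromo axial, trifluoromethyl equatorial): E = 0.51 kcal/mol.
Chair II is the more stable (lower-energy) conformer, and in that chair the bromo group is axial.

axial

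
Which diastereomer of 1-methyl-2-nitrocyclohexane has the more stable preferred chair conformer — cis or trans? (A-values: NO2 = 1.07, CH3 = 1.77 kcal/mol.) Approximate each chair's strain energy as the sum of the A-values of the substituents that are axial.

trans

At 1,2 positions (parity opposite): cis → (a,e or e,a); trans → (e,e or a,a).
Best chair for cis: E = 1.07 kcal/mol; best chair for trans: E = 0.00 kcal/mol.
The trans isomer is lower by 1.07 kcal/mol.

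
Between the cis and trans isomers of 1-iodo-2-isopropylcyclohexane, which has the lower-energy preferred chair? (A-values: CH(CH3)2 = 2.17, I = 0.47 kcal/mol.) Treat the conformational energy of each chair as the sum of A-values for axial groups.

trans

At 1,2 positions (parity opposite): cis → (a,e or e,a); trans → (e,e or a,a).
Best chair for cis: E = 0.47 kcal/mol; best chair for trans: E = 0.00 kcal/mol.
The trans isomer is lower by 0.47 kcal/mol.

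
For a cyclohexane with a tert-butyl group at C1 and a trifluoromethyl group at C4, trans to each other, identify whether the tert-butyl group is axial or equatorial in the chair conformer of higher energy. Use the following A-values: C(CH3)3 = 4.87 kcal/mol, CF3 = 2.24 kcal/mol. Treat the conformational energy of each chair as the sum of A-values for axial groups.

axial

C1 and C4 have opposite parity, so for the trans isomer the two substituents are e,e in one chair and a,a in the other.
Chair I (tert-butyl axial, trifluoromethyl axial): E = 7.11 kcal/mol.
Chair II (tert-butyl equatorial, trifluoromethyl equatorial): E = 0.00 kcal/mol.
Chair I is the less stable (higher-energy) conformer, and in that chair the tert-butyl group is axial.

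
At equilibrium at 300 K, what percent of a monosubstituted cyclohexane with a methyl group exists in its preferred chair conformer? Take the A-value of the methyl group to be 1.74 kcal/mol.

One chair has the methyl group axial (E = 1.74 kcal/mol) and the other has it equatorial (E = 0).
ΔG = 1.74 kcal/mol between the two chairs.
K = exp(ΔG/RT) with R = 1.987×10⁻³ kcal mol⁻¹ K⁻¹ and T = 300 K gives K ≈ 18.5.
Fraction in the lower-energy chair = K/(K+1) = 94.9%.

94.9%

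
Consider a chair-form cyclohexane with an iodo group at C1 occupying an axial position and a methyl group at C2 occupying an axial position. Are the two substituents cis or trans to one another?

C1 and C2 have opposite parity, so their axial bonds point in opposite directions.
With opposite-parity carbons, two substituents on the same face are one axial and one equatorial; opposite faces give both axial or both equatorial.
Here the groups are axial/axial → opposite face → trans.

trans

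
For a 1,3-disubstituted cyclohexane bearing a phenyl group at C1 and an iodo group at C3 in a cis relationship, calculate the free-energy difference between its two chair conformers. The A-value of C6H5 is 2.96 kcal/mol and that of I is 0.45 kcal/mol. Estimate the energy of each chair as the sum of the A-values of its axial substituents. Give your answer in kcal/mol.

3.41 kcal/mol

C1 and C3 have the same parity, so for the cis isomer the two substituents are e,e in one chair and a,a in the other.
Chair I (phenyl axial, iodo axial): E = 3.41 kcal/mol.
Chair II (phenyl equatorial, iodo equatorial): E = 0.00 kcal/mol.
ΔE = 3.41 − 0.00 = 3.41 kcal/mol; chair II is more stable.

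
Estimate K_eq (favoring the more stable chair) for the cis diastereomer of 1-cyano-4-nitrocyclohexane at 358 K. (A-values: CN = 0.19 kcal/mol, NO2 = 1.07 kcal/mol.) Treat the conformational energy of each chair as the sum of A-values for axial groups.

C1 and C4 have opposite parity, so for the cis isomer the two substituents are one axial and one equatorial in each chair.
Chair I (cyano axial, nitro equatorial): E = 0.19 kcal/mol; chair II (cyano equatorial, nitro axial): E = 1.07 kcal/mol.
ΔG = 0.88 kcal/mol between the two chairs.
K = exp(ΔG/RT) with R = 1.987×10⁻³ kcal mol⁻¹ K⁻¹ and T = 358 K gives K ≈ 3.45.

K ≈ 3.45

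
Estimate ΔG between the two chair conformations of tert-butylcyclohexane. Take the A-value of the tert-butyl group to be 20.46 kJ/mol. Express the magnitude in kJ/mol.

A monosubstituted cyclohexane has one chair with the tert-butyl group axial (E = A = 20.46 kJ/mol) and one with it equatorial (E = 0).
ΔE = 20.46 − 0 = 20.46 kJ/mol.

20.46 kJ/mol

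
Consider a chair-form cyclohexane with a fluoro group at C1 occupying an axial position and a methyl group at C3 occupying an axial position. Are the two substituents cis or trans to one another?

C1 and C3 have the same parity, so their axial bonds point in the same direction.
With same-parity carbons, two substituents on the same face are both axial or both equatorial; opposite faces give one of each.
Here the groups are axial/axial → same face → cis.

cis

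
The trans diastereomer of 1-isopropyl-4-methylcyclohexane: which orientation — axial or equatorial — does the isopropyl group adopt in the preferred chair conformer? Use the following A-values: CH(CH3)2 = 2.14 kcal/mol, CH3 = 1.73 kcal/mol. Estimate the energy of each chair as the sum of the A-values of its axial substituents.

C1 and C4 have opposite parity, so for the trans isomer the two substituents are e,e in one chair and a,a in the other.
Chair I (isopropyl axial, methyl axial): E = 3.87 kcal/mol.
Chair II (isopropyl equatorial, methyl equatorial): E = 0.00 kcal/mol.
Chair II is the more stable (lower-energy) conformer, and in that chair the isopropyl group is equatorial.

equatorial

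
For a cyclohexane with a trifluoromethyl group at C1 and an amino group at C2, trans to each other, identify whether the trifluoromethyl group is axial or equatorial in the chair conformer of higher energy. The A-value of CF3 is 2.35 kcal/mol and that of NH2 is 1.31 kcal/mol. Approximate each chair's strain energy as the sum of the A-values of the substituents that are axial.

axial

C1 and C2 have opposite parity, so for the trans isomer the two substituents are e,e in one chair and a,a in the other.
Chair I (trifluoromethyl axial, amino axial): E = 3.66 kcal/mol.
Chair II (trifluoromethyl equatorial, amino equatorial): E = 0.00 kcal/mol.
Chair I is the less stable (higher-energy) conformer, and in that chair the trifluoromethyl group is axial.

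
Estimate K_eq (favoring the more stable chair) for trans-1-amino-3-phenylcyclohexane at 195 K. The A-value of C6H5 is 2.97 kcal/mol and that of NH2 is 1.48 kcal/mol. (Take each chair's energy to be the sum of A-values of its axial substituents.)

K ≈ 46.8

C1 and C3 have the same parity, so for the trans isomer the two substituents are one axial and one equatorial in each chair.
Chair I (phenyl axial, amino equatorial): E = 2.97 kcal/mol; chair II (phenyl equatorial, amino axial): E = 1.48 kcal/mol.
ΔG = 1.49 kcal/mol between the two chairs.
K = exp(ΔG/RT) with R = 1.987×10⁻³ kcal mol⁻¹ K⁻¹ and T = 195 K gives K ≈ 46.8.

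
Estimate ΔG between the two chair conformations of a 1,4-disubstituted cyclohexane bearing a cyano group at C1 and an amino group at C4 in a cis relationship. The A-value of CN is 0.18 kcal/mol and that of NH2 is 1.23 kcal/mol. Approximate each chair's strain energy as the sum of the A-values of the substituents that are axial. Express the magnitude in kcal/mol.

1.05 kcal/mol

C1 and C4 have opposite parity, so for the cis isomer the two substituents are one axial and one equatorial in each chair.
Chair I (cyano axial, amino equatorial): E = 0.18 kcal/mol.
Chair II (cyano equatorial, amino axial): E = 1.23 kcal/mol.
ΔE = 1.23 − 0.18 = 1.05 kcal/mol; chair I is more stable.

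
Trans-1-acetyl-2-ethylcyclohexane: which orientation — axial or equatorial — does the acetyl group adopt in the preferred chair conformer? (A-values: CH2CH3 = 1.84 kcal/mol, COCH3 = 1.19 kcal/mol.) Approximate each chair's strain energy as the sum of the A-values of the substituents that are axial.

C1 and C2 have opposite parity, so for the trans isomer the two substituents are e,e in one chair and a,a in the other.
Chair I (ethyl axial, acetyl axial): E = 3.03 kcal/mol.
Chair II (ethyl equatorial, acetyl equatorial): E = 0.00 kcal/mol.
Chair II is the more stable (lower-energy) conformer, and in that chair the acetyl group is equatorial.

equatorial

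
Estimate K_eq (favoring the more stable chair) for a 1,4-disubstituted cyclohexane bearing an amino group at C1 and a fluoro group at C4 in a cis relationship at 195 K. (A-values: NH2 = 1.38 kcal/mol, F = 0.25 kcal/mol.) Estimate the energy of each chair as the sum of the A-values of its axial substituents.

C1 and C4 have opposite parity, so for the cis isomer the two substituents are one axial and one equatorial in each chair.
Chair I (amino axial, fluoro equatorial): E = 1.38 kcal/mol; chair II (amino equatorial, fluoro axial): E = 0.25 kcal/mol.
ΔG = 1.13 kcal/mol between the two chairs.
K = exp(ΔG/RT) with R = 1.987×10⁻³ kcal mol⁻¹ K⁻¹ and T = 195 K gives K ≈ 18.5.

K ≈ 18.5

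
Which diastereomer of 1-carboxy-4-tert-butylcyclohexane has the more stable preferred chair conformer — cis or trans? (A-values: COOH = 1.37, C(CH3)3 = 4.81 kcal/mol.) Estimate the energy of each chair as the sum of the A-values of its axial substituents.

At 1,4 positions (parity opposite): cis → (a,e or e,a); trans → (e,e or a,a).
Best chair for cis: E = 1.37 kcal/mol; best chair for trans: E = 0.00 kcal/mol.
The trans isomer is lower by 1.37 kcal/mol.

trans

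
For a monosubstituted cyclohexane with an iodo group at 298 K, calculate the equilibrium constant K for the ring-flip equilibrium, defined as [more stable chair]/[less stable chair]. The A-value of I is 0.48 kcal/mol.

One chair has the iodo group axial (E = 0.48 kcal/mol) and the other has it equatorial (E = 0).
ΔG = 0.48 kcal/mol between the two chairs.
K = exp(ΔG/RT) with R = 1.987×10⁻³ kcal mol⁻¹ K⁻¹ and T = 298 K gives K ≈ 2.25.

K ≈ 2.25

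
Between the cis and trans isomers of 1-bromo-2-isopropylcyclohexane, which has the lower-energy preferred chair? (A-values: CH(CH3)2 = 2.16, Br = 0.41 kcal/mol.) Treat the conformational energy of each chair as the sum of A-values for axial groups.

trans

At 1,2 positions (parity opposite): cis → (a,e or e,a); trans → (e,e or a,a).
Best chair for cis: E = 0.41 kcal/mol; best chair for trans: E = 0.00 kcal/mol.
The trans isomer is lower by 0.41 kcal/mol.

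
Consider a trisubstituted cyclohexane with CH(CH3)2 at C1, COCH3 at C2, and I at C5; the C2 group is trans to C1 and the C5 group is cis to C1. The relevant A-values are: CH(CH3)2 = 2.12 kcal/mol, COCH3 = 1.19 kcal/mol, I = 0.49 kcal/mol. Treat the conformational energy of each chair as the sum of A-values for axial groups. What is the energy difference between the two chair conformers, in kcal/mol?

3.80 kcal/mol

Chair I (isopropyl axial, acetyl axial, iodo axial): E = 3.80 kcal/mol.
Chair II (isopropyl equatorial, acetyl equatorial, iodo equatorial): E = 0.00 kcal/mol.
ΔE = 3.80 − 0.00 = 3.80 kcal/mol; chair II is more stable.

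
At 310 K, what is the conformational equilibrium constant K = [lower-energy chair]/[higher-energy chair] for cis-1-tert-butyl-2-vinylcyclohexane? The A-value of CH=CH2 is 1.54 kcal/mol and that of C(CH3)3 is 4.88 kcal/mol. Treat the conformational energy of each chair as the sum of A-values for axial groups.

C1 and C2 have opposite parity, so for the cis isomer the two substituents are one axial and one equatorial in each chair.
Chair I (vinyl axial, tert-butyl equatorial): E = 1.54 kcal/mol; chair II (vinyl equatorial, tert-butyl axial): E = 4.88 kcal/mol.
ΔG = 3.34 kcal/mol between the two chairs.
K = exp(ΔG/RT) with R = 1.987×10⁻³ kcal mol⁻¹ K⁻¹ and T = 310 K gives K ≈ 226.

K ≈ 226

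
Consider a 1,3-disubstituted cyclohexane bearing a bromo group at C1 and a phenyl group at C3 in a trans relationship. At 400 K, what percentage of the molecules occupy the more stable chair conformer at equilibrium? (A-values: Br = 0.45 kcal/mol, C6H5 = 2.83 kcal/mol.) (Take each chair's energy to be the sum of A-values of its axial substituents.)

C1 and C3 have the same parity, so for the trans isomer the two substituents are one axial and one equatorial in each chair.
Chair I (bromo axial, phenyl equatorial): E = 0.45 kcal/mol; chair II (bromo equatorial, phenyl axial): E = 2.83 kcal/mol.
ΔG = 2.38 kcal/mol between the two chairs.
K = exp(ΔG/RT) with R = 1.987×10⁻³ kcal mol⁻¹ K⁻¹ and T = 400 K gives K ≈ 20.
Fraction in the lower-energy chair = K/(K+1) = 95.2%.

95.2%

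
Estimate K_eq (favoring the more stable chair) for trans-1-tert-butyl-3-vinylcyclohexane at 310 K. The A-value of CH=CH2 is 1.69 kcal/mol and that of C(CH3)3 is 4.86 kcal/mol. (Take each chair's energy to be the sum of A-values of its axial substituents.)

K ≈ 172

C1 and C3 have the same parity, so for the trans isomer the two substituents are one axial and one equatorial in each chair.
Chair I (vinyl axial, tert-butyl equatorial): E = 1.69 kcal/mol; chair II (vinyl equatorial, tert-butyl axial): E = 4.86 kcal/mol.
ΔG = 3.17 kcal/mol between the two chairs.
K = exp(ΔG/RT) with R = 1.987×10⁻³ kcal mol⁻¹ K⁻¹ and T = 310 K gives K ≈ 172.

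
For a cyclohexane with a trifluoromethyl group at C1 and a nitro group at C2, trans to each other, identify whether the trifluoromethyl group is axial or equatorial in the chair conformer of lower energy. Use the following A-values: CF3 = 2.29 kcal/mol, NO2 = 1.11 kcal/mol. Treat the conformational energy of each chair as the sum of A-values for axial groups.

equatorial

C1 and C2 have opposite parity, so for the trans isomer the two substituents are e,e in one chair and a,a in the other.
Chair I (trifluoromethyl axial, nitro axial): E = 3.40 kcal/mol.
Chair II (trifluoromethyl equatorial, nitro equatorial): E = 0.00 kcal/mol.
Chair II is the more stable (lower-energy) conformer, and in that chair the trifluoromethyl group is equatorial.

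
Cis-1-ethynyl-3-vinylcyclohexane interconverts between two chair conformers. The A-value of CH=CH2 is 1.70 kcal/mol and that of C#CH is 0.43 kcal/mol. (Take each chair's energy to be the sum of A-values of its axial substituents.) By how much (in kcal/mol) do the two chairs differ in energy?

2.13 kcal/mol

C1 and C3 have the same parity, so for the cis isomer the two substituents are e,e in one chair and a,a in the other.
Chair I (vinyl axial, ethynyl axial): E = 2.13 kcal/mol.
Chair II (vinyl equatorial, ethynyl equatorial): E = 0.00 kcal/mol.
ΔE = 2.13 − 0.00 = 2.13 kcal/mol; chair II is more stable.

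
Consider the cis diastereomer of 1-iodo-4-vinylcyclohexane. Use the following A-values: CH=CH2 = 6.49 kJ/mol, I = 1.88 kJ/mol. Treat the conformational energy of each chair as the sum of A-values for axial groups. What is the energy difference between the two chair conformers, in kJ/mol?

4.61 kJ/mol

C1 and C4 have opposite parity, so for the cis isomer the two substituents are one axial and one equatorial in each chair.
Chair I (vinyl axial, iodo equatorial): E = 6.49 kJ/mol.
Chair II (vinyl equatorial, iodo axial): E = 1.88 kJ/mol.
ΔE = 6.49 − 1.88 = 4.61 kJ/mol; chair II is more stable.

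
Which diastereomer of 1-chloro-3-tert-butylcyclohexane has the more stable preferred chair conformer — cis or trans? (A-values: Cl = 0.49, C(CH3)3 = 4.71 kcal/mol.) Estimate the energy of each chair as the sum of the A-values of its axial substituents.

cis

At 1,3 positions (parity same): cis → (e,e or a,a); trans → (a,e or e,a).
Best chair for cis: E = 0.00 kcal/mol; best chair for trans: E = 0.49 kcal/mol.
The cis isomer is lower by 0.49 kcal/mol.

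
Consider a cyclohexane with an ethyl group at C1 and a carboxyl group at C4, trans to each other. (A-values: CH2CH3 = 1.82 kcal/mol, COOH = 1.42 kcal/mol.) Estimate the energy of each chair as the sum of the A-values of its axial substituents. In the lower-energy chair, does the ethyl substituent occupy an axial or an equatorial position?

C1 and C4 have opposite parity, so for the trans isomer the two substituents are e,e in one chair and a,a in the other.
Chair I (ethyl axial, carboxyl axial): E = 3.24 kcal/mol.
Chair II (ethyl equatorial, carboxyl equatorial): E = 0.00 kcal/mol.
Chair II is the more stable (lower-energy) conformer, and in that chair the ethyl group is equatorial.

equatorial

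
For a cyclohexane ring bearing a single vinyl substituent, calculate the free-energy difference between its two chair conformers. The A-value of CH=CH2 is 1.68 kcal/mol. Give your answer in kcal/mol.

1.68 kcal/mol

A monosubstituted cyclohexane has one chair with the vinyl group axial (E = A = 1.68 kcal/mol) and one with it equatorial (E = 0).
ΔE = 1.68 − 0 = 1.68 kcal/mol.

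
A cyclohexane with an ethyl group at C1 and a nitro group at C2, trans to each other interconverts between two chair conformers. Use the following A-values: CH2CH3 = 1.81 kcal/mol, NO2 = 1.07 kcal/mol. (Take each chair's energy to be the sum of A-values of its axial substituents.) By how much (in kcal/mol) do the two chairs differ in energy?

2.88 kcal/mol

C1 and C2 have opposite parity, so for the trans isomer the two substituents are e,e in one chair and a,a in the other.
Chair I (ethyl axial, nitro axial): E = 2.88 kcal/mol.
Chair II (ethyl equatorial, nitro equatorial): E = 0.00 kcal/mol.
ΔE = 2.88 − 0.00 = 2.88 kcal/mol; chair II is more stable.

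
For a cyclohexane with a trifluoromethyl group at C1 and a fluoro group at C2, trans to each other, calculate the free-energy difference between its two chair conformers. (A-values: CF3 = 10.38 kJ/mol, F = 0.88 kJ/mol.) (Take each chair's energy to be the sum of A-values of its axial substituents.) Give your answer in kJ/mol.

C1 and C2 have opposite parity, so for the trans isomer the two substituents are e,e in one chair and a,a in the other.
Chair I (trifluoromethyl axial, fluoro axial): E = 11.26 kJ/mol.
Chair II (trifluoromethyl equatorial, fluoro equatorial): E = 0.00 kJ/mol.
ΔE = 11.26 − 0.00 = 11.26 kJ/mol; chair II is more stable.

11.26 kJ/mol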